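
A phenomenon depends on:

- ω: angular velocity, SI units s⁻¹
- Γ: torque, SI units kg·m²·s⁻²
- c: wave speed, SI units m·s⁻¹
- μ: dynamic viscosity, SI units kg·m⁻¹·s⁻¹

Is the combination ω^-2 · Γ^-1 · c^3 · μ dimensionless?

Sum the exponent of each base dimension across the product:
  M: −2·[ω]_M − [Γ]_M + 3·[c]_M + [μ]_M = −2·(0) − (1) + 3·(0) + (1) = 0
  L: −2·[ω]_L − [Γ]_L + 3·[c]_L + [μ]_L = −2·(0) − (2) + 3·(1) + (-1) = 0
  T: −2·[ω]_T − [Γ]_T + 3·[c]_T + [μ]_T = −2·(-1) − (-2) + 3·(-1) + (-1) = 0
  N: −2·[ω]_N − [Γ]_N + 3·[c]_N + [μ]_N = −2·(0) − (0) + 3·(0) + (0) = 0
All base exponents vanish — dimensionless.

yes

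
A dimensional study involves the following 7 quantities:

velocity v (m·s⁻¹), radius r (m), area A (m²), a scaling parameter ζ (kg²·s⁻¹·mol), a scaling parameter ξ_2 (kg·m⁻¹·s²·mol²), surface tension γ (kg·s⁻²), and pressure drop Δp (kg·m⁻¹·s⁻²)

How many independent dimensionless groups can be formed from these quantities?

3

There are 7 variables and 4 base dimensions (M, L, T, N).
The dimension matrix has rank 4.
Independent dimensionless groups: 7 − 4 = 3.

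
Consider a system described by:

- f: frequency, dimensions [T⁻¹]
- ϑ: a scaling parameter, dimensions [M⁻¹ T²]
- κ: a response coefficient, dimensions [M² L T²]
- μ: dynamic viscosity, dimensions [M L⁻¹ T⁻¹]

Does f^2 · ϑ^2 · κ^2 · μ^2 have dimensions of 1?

no

Sum the exponent of each base dimension across the product:
  M: 2·[f]_M + 2·[ϑ]_M + 2·[κ]_M + 2·[μ]_M = 2·(0) + 2·(-1) + 2·(2) + 2·(1) = 4
  L: 2·[f]_L + 2·[ϑ]_L + 2·[κ]_L + 2·[μ]_L = 2·(0) + 2·(0) + 2·(1) + 2·(-1) = 0
  T: 2·[f]_T + 2·[ϑ]_T + 2·[κ]_T + 2·[μ]_T = 2·(-1) + 2·(2) + 2·(2) + 2·(-1) = 4
Net dimensions [M⁴ T⁴] ≠ [1] — not dimensionless.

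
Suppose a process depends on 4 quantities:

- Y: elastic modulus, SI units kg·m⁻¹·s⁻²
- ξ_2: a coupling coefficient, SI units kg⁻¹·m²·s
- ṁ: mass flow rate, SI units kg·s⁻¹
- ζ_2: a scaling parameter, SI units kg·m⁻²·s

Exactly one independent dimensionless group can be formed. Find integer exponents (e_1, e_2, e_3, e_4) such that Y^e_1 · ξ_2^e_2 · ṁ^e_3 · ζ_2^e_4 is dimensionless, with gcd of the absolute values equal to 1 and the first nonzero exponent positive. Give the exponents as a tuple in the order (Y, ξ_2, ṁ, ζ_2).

M: e_1·(1) + e_2·(-1) + e_3·(1) + e_4·(1) = 0
L: e_1·(-1) + e_2·(2) + e_3·(0) + e_4·(-2) = 0
T: e_1·(-2) + e_2·(1) + e_3·(-1) + e_4·(1) = 0
Solving this homogeneous linear system for the smallest-integer solution (first nonzero entry positive) gives (2, 2, -1, 1).

(2, 2, -1, 1)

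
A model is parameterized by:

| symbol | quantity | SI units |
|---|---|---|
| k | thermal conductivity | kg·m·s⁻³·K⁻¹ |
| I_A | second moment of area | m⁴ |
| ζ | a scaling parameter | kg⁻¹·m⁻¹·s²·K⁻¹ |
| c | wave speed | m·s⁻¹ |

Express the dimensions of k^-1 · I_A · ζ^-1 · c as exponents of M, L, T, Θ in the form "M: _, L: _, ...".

Collect each base-dimension exponent across the product:
  M: −(1) + (0) − (-1) + (0) = 0
  L: −(1) + (4) − (-1) + (1) = 5
  T: −(-3) + (0) − (2) + (-1) = 0
  Θ: −(-1) + (0) − (-1) + (0) = 2
So the dimensions are [L⁵ Θ²].

M: 0, L: 5, T: 0, Θ: 2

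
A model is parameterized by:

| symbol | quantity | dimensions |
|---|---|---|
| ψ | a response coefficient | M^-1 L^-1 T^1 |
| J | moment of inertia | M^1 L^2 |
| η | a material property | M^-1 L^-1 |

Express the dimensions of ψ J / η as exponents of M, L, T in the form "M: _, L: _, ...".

Collect each base-dimension exponent across the product:
  M: (-1) + (1) − (-1) = 1
  L: (-1) + (2) − (-1) = 2
  T: (1) + (0) − (0) = 1
So the dimensions are [M L² T].

M: 1, L: 2, T: 1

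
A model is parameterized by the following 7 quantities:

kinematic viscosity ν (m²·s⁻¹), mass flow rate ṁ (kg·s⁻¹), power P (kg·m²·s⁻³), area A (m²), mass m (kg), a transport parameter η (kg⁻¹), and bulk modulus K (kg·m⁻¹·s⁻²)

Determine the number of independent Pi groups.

4

There are 7 variables and 3 base dimensions (M, L, T).
The dimension matrix has rank 3.
Independent dimensionless groups: 7 − 3 = 4.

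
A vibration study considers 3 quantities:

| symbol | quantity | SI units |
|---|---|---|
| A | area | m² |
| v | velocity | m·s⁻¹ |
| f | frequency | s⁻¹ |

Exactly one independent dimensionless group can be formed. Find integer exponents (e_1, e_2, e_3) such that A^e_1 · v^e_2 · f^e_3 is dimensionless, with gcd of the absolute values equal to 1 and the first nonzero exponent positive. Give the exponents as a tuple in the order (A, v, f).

(1, -2, 2)

L: e_1·(2) + e_2·(1) + e_3·(0) = 0
T: e_1·(0) + e_2·(-1) + e_3·(-1) = 0
Solving this homogeneous linear system for the smallest-integer solution (first nonzero entry positive) gives (1, -2, 2).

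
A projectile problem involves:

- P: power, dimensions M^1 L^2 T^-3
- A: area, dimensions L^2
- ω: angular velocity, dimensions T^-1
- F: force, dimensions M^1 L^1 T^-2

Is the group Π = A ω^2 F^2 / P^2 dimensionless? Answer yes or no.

Sum the exponent of each base dimension across the product:
  M: −2·[P]_M + [A]_M + 2·[ω]_M + 2·[F]_M = −2·(1) + (0) + 2·(0) + 2·(1) = 0
  L: −2·[P]_L + [A]_L + 2·[ω]_L + 2·[F]_L = −2·(2) + (2) + 2·(0) + 2·(1) = 0
  T: −2·[P]_T + [A]_T + 2·[ω]_T + 2·[F]_T = −2·(-3) + (0) + 2·(-1) + 2·(-2) = 0
All base exponents vanish — dimensionless.

yes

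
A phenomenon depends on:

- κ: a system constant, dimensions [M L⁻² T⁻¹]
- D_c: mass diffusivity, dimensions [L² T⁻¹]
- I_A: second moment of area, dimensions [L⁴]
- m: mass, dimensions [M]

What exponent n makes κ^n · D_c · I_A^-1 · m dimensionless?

Balance the M exponent: (1)·n from κ, plus (0) − (0) + (1) = 1 from the rest, must sum to zero.
n + 1 = 0, so n = -1.

-1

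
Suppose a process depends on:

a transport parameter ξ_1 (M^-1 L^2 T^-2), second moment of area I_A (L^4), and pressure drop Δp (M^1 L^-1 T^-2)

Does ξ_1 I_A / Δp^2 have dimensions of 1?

no

Sum the exponent of each base dimension across the product:
  M: [ξ_1]_M + [I_A]_M − 2·[Δp]_M = (-1) + (0) − 2·(1) = -3
  L: [ξ_1]_L + [I_A]_L − 2·[Δp]_L = (2) + (4) − 2·(-1) = 8
  T: [ξ_1]_T + [I_A]_T − 2·[Δp]_T = (-2) + (0) − 2·(-2) = 2
Net dimensions [M⁻³ L⁸ T²] ≠ [1] — not dimensionless.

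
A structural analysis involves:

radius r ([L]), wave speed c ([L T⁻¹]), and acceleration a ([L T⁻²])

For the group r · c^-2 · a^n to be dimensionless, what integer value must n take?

Balance the L exponent: (1)·n from a, plus (1) − 2·(1) = -1 from the rest, must sum to zero.
n − 1 = 0, so n = 1.

1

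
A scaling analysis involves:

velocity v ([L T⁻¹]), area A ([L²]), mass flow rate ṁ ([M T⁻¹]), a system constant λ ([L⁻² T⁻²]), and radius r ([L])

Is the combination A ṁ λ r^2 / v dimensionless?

no

Sum the exponent of each base dimension across the product:
  M: −[v]_M + [A]_M + [ṁ]_M + [λ]_M + 2·[r]_M = −(0) + (0) + (1) + (0) + 2·(0) = 1
  L: −[v]_L + [A]_L + [ṁ]_L + [λ]_L + 2·[r]_L = −(1) + (2) + (0) + (-2) + 2·(1) = 1
  T: −[v]_T + [A]_T + [ṁ]_T + [λ]_T + 2·[r]_T = −(-1) + (0) + (-1) + (-2) + 2·(0) = -2
Net dimensions [M L T⁻²] ≠ [1] — not dimensionless.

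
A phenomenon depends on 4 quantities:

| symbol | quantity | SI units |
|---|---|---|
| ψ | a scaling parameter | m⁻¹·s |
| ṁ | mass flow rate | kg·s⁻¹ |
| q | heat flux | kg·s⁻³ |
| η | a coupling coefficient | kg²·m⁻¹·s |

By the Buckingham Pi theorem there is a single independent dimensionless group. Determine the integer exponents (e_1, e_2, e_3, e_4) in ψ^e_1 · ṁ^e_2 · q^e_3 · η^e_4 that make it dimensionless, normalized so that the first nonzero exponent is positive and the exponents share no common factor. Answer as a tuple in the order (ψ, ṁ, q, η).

(1, 3, -1, -1)

M: e_1·(0) + e_2·(1) + e_3·(1) + e_4·(2) = 0
L: e_1·(-1) + e_2·(0) + e_3·(0) + e_4·(-1) = 0
T: e_1·(1) + e_2·(-1) + e_3·(-3) + e_4·(1) = 0
Solving this homogeneous linear system for the smallest-integer solution (first nonzero entry positive) gives (1, 3, -1, -1).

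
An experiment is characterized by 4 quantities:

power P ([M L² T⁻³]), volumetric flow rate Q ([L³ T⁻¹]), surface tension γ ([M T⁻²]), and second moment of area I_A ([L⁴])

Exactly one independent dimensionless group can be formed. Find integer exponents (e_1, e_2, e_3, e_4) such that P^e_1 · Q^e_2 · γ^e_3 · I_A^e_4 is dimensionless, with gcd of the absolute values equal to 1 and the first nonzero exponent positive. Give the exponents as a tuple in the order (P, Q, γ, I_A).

(4, -4, -4, 1)

M: e_1·(1) + e_2·(0) + e_3·(1) + e_4·(0) = 0
L: e_1·(2) + e_2·(3) + e_3·(0) + e_4·(4) = 0
T: e_1·(-3) + e_2·(-1) + e_3·(-2) + e_4·(0) = 0
Solving this homogeneous linear system for the smallest-integer solution (first nonzero entry positive) gives (4, -4, -4, 1).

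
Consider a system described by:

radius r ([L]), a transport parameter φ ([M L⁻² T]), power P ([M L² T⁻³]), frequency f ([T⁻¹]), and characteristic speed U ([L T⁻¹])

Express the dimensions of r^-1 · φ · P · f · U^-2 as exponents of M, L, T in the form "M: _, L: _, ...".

M: 2, L: -3, T: -1

Collect each base-dimension exponent across the product:
  M: −(0) + (1) + (1) + (0) − 2·(0) = 2
  L: −(1) + (-2) + (2) + (0) − 2·(1) = -3
  T: −(0) + (1) + (-3) + (-1) − 2·(-1) = -1
So the dimensions are [M² L⁻³ T⁻¹].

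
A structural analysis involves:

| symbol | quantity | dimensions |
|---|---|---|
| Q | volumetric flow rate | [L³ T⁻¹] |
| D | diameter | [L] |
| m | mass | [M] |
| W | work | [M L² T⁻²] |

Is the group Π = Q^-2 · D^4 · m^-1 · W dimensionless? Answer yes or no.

Sum the exponent of each base dimension across the product:
  M: −2·[Q]_M + 4·[D]_M − [m]_M + [W]_M = −2·(0) + 4·(0) − (1) + (1) = 0
  L: −2·[Q]_L + 4·[D]_L − [m]_L + [W]_L = −2·(3) + 4·(1) − (0) + (2) = 0
  T: −2·[Q]_T + 4·[D]_T − [m]_T + [W]_T = −2·(-1) + 4·(0) − (0) + (-2) = 0
All base exponents vanish — dimensionless.

yes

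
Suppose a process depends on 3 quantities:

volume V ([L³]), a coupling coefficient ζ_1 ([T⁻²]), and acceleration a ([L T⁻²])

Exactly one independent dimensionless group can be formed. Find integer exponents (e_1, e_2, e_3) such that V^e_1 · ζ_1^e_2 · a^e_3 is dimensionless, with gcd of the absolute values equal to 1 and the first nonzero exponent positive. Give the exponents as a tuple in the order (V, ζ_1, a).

(1, 3, -3)

L: e_1·(3) + e_2·(0) + e_3·(1) = 0
T: e_1·(0) + e_2·(-2) + e_3·(-2) = 0
Solving this homogeneous linear system for the smallest-integer solution (first nonzero entry positive) gives (1, 3, -3).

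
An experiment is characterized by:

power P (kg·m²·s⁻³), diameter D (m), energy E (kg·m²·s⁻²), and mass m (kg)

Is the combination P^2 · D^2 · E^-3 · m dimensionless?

Sum the exponent of each base dimension across the product:
  M: 2·[P]_M + 2·[D]_M − 3·[E]_M + [m]_M = 2·(1) + 2·(0) − 3·(1) + (1) = 0
  L: 2·[P]_L + 2·[D]_L − 3·[E]_L + [m]_L = 2·(2) + 2·(1) − 3·(2) + (0) = 0
  T: 2·[P]_T + 2·[D]_T − 3·[E]_T + [m]_T = 2·(-3) + 2·(0) − 3·(-2) + (0) = 0
  Θ: 2·[P]_Θ + 2·[D]_Θ − 3·[E]_Θ + [m]_Θ = 2·(0) + 2·(0) − 3·(0) + (0) = 0
All base exponents vanish — dimensionless.

yes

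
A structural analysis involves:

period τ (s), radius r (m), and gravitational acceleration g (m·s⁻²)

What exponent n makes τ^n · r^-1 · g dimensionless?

2

Balance the T exponent: (1)·n from τ, plus −(0) + (-2) = -2 from the rest, must sum to zero.
n − 2 = 0, so n = 2.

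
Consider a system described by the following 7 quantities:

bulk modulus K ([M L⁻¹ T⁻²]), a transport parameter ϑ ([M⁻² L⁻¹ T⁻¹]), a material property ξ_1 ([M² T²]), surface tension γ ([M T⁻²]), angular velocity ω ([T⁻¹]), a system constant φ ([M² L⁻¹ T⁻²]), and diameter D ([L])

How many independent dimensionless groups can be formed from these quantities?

There are 7 variables and 3 base dimensions (M, L, T).
The dimension matrix has rank 3.
Independent dimensionless groups: 7 − 3 = 4.

4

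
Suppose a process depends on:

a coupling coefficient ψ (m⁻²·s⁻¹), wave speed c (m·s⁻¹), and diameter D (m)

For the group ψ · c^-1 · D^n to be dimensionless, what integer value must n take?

3

Balance the L exponent: (1)·n from D, plus (-2) − (1) = -3 from the rest, must sum to zero.
n − 3 = 0, so n = 3.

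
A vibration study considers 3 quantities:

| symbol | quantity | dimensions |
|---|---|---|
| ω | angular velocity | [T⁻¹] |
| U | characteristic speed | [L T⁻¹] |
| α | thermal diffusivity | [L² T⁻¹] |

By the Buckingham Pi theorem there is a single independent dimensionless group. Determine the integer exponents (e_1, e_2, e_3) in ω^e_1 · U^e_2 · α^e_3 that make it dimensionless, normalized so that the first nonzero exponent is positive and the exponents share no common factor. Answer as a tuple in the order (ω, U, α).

(1, -2, 1)

L: e_1·(0) + e_2·(1) + e_3·(2) = 0
T: e_1·(-1) + e_2·(-1) + e_3·(-1) = 0
Solving this homogeneous linear system for the smallest-integer solution (first nonzero entry positive) gives (1, -2, 1).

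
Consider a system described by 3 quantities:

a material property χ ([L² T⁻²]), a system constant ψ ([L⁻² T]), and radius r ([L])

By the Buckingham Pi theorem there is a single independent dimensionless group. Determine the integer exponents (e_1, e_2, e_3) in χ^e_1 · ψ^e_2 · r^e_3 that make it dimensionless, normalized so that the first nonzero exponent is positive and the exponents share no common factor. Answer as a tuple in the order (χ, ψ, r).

L: e_1·(2) + e_2·(-2) + e_3·(1) = 0
T: e_1·(-2) + e_2·(1) + e_3·(0) = 0
Solving this homogeneous linear system for the smallest-integer solution (first nonzero entry positive) gives (1, 2, 2).

(1, 2, 2)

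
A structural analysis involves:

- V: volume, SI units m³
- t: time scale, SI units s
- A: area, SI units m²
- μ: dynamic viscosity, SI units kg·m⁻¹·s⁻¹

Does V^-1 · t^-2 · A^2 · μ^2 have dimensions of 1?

Sum the exponent of each base dimension across the product:
  M: −[V]_M − 2·[t]_M + 2·[A]_M + 2·[μ]_M = −(0) − 2·(0) + 2·(0) + 2·(1) = 2
  L: −[V]_L − 2·[t]_L + 2·[A]_L + 2·[μ]_L = −(3) − 2·(0) + 2·(2) + 2·(-1) = -1
  T: −[V]_T − 2·[t]_T + 2·[A]_T + 2·[μ]_T = −(0) − 2·(1) + 2·(0) + 2·(-1) = -4
Net dimensions [M² L⁻¹ T⁻⁴] ≠ [1] — not dimensionless.

no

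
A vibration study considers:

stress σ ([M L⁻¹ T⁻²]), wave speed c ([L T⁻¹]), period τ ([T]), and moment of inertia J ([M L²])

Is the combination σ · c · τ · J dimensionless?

no

Sum the exponent of each base dimension across the product:
  M: [σ]_M + [c]_M + [τ]_M + [J]_M = (1) + (0) + (0) + (1) = 2
  L: [σ]_L + [c]_L + [τ]_L + [J]_L = (-1) + (1) + (0) + (2) = 2
  T: [σ]_T + [c]_T + [τ]_T + [J]_T = (-2) + (-1) + (1) + (0) = -2
Net dimensions [M² L² T⁻²] ≠ [1] — not dimensionless.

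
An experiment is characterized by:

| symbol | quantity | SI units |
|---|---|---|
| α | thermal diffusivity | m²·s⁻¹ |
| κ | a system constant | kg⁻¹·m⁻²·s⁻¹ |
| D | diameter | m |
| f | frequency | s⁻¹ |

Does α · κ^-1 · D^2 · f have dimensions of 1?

Sum the exponent of each base dimension across the product:
  M: [α]_M − [κ]_M + 2·[D]_M + [f]_M = (0) − (-1) + 2·(0) + (0) = 1
  L: [α]_L − [κ]_L + 2·[D]_L + [f]_L = (2) − (-2) + 2·(1) + (0) = 6
  T: [α]_T − [κ]_T + 2·[D]_T + [f]_T = (-1) − (-1) + 2·(0) + (-1) = -1
Net dimensions [M L⁶ T⁻¹] ≠ [1] — not dimensionless.

no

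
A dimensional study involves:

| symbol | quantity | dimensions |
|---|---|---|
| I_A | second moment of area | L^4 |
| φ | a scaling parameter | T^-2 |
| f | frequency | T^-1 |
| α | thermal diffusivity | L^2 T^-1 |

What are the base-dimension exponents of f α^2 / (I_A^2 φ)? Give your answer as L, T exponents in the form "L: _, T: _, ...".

Collect each base-dimension exponent across the product:
  L: −2·(4) − (0) + (0) + 2·(2) = -4
  T: −2·(0) − (-2) + (-1) + 2·(-1) = -1
So the dimensions are [L⁻⁴ T⁻¹].

L: -4, T: -1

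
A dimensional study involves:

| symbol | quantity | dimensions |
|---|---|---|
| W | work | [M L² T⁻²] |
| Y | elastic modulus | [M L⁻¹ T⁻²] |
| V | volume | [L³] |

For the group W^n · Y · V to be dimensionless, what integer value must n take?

Balance the M exponent: (1)·n from W, plus (1) + (0) = 1 from the rest, must sum to zero.
n + 1 = 0, so n = -1.

-1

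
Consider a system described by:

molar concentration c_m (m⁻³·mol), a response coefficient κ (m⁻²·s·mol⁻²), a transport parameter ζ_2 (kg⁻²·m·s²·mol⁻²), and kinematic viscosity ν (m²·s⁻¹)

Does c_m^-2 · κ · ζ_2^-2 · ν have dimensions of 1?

Sum the exponent of each base dimension across the product:
  M: −2·[c_m]_M + [κ]_M − 2·[ζ_2]_M + [ν]_M = −2·(0) + (0) − 2·(-2) + (0) = 4
  L: −2·[c_m]_L + [κ]_L − 2·[ζ_2]_L + [ν]_L = −2·(-3) + (-2) − 2·(1) + (2) = 4
  T: −2·[c_m]_T + [κ]_T − 2·[ζ_2]_T + [ν]_T = −2·(0) + (1) − 2·(2) + (-1) = -4
  N: −2·[c_m]_N + [κ]_N − 2·[ζ_2]_N + [ν]_N = −2·(1) + (-2) − 2·(-2) + (0) = 0
Net dimensions [M⁴ L⁴ T⁻⁴] ≠ [1] — not dimensionless.

no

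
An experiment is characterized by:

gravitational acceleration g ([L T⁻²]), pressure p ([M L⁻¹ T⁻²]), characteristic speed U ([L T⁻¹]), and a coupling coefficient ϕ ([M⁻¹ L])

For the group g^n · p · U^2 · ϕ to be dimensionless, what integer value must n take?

-2

Balance the L exponent: (1)·n from g, plus (-1) + 2·(1) + (1) = 2 from the rest, must sum to zero.
n + 2 = 0, so n = -2.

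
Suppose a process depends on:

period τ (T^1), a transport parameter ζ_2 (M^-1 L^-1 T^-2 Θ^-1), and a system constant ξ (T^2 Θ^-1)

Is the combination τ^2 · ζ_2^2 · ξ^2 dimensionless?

no

Sum the exponent of each base dimension across the product:
  M: 2·[τ]_M + 2·[ζ_2]_M + 2·[ξ]_M = 2·(0) + 2·(-1) + 2·(0) = -2
  L: 2·[τ]_L + 2·[ζ_2]_L + 2·[ξ]_L = 2·(0) + 2·(-1) + 2·(0) = -2
  T: 2·[τ]_T + 2·[ζ_2]_T + 2·[ξ]_T = 2·(1) + 2·(-2) + 2·(2) = 2
  Θ: 2·[τ]_Θ + 2·[ζ_2]_Θ + 2·[ξ]_Θ = 2·(0) + 2·(-1) + 2·(-1) = -4
Net dimensions [M⁻² L⁻² T² Θ⁻⁴] ≠ [1] — not dimensionless.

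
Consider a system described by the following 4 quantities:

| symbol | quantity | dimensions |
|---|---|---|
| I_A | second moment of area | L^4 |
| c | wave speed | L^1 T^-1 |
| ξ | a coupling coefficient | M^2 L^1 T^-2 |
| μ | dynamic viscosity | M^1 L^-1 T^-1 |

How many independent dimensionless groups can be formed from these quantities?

There are 4 variables and 3 base dimensions (M, L, T).
The dimension matrix has rank 3.
Independent dimensionless groups: 4 − 3 = 1.

1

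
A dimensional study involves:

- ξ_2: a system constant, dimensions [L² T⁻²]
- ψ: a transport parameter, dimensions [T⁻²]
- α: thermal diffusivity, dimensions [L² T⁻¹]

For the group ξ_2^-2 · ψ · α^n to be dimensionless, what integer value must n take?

Balance the L exponent: (2)·n from α, plus −2·(2) + (0) = -4 from the rest, must sum to zero.
2n − 4 = 0, so n = 2.

2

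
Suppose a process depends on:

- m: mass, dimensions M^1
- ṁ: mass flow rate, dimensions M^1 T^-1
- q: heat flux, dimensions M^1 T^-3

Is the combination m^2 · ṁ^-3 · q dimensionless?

yes

Sum the exponent of each base dimension across the product:
  M: 2·[m]_M − 3·[ṁ]_M + [q]_M = 2·(1) − 3·(1) + (1) = 0
  L: 2·[m]_L − 3·[ṁ]_L + [q]_L = 2·(0) − 3·(0) + (0) = 0
  T: 2·[m]_T − 3·[ṁ]_T + [q]_T = 2·(0) − 3·(-1) + (-3) = 0
All base exponents vanish — dimensionless.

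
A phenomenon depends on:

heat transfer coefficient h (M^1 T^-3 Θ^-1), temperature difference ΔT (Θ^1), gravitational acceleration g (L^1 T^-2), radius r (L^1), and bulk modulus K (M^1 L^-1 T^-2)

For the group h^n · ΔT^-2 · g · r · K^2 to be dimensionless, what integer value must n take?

Balance the M exponent: (1)·n from h, plus −2·(0) + (0) + (0) + 2·(1) = 2 from the rest, must sum to zero.
n + 2 = 0, so n = -2.

-2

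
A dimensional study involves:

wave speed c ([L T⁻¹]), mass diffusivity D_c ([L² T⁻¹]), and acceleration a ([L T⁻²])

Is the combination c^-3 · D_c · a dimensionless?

yes

Sum the exponent of each base dimension across the product:
  M: −3·[c]_M + [D_c]_M + [a]_M = −3·(0) + (0) + (0) = 0
  L: −3·[c]_L + [D_c]_L + [a]_L = −3·(1) + (2) + (1) = 0
  T: −3·[c]_T + [D_c]_T + [a]_T = −3·(-1) + (-1) + (-2) = 0
All base exponents vanish — dimensionless.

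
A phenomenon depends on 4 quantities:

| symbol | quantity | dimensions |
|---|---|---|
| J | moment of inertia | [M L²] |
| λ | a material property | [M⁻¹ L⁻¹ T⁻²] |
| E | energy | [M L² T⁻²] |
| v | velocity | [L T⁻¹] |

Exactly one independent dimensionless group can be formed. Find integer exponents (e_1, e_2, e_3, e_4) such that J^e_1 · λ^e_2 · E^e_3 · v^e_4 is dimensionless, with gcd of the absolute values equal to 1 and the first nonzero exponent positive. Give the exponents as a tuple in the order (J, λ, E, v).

(3, 2, -1, -2)

M: e_1·(1) + e_2·(-1) + e_3·(1) + e_4·(0) = 0
L: e_1·(2) + e_2·(-1) + e_3·(2) + e_4·(1) = 0
T: e_1·(0) + e_2·(-2) + e_3·(-2) + e_4·(-1) = 0
Solving this homogeneous linear system for the smallest-integer solution (first nonzero entry positive) gives (3, 2, -1, -2).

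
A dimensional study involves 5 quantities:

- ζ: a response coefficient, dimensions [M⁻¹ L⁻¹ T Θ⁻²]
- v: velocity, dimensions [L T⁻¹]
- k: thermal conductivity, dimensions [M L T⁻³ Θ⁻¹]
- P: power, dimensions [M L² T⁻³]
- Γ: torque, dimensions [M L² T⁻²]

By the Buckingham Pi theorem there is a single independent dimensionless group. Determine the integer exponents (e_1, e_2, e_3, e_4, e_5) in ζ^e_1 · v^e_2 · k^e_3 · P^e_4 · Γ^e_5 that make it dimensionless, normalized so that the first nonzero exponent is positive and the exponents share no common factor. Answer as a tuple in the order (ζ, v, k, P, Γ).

M: e_1·(-1) + e_2·(0) + e_3·(1) + e_4·(1) + e_5·(1) = 0
L: e_1·(-1) + e_2·(1) + e_3·(1) + e_4·(2) + e_5·(2) = 0
T: e_1·(1) + e_2·(-1) + e_3·(-3) + e_4·(-3) + e_5·(-2) = 0
Θ: e_1·(-2) + e_2·(0) + e_3·(-1) + e_4·(0) + e_5·(0) = 0
Solving this homogeneous linear system for the smallest-integer solution (first nonzero entry positive) gives (1, -3, -2, 4, -1).

(1, -3, -2, 4, -1)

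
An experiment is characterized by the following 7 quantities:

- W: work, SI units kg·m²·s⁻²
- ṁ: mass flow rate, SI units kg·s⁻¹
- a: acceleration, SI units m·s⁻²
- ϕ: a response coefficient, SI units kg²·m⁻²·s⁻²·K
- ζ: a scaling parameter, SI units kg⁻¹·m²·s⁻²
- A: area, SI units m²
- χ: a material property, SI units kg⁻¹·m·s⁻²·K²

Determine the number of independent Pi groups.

There are 7 variables and 4 base dimensions (M, L, T, Θ).
The dimension matrix has rank 4.
Independent dimensionless groups: 7 − 4 = 3.

3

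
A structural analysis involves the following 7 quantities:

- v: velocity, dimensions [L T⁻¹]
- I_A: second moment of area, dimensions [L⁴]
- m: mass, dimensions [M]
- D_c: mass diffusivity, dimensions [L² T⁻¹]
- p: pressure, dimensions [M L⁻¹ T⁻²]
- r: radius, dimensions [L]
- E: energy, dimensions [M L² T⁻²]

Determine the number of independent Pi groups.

There are 7 variables and 3 base dimensions (M, L, T).
The dimension matrix has rank 3.
Independent dimensionless groups: 7 − 3 = 4.

4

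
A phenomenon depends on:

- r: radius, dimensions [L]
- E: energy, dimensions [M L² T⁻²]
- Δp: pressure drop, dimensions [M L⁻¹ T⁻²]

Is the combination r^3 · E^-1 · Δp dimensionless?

Sum the exponent of each base dimension across the product:
  M: 3·[r]_M − [E]_M + [Δp]_M = 3·(0) − (1) + (1) = 0
  L: 3·[r]_L − [E]_L + [Δp]_L = 3·(1) − (2) + (-1) = 0
  T: 3·[r]_T − [E]_T + [Δp]_T = 3·(0) − (-2) + (-2) = 0
  Θ: 3·[r]_Θ − [E]_Θ + [Δp]_Θ = 3·(0) − (0) + (0) = 0
  N: 3·[r]_N − [E]_N + [Δp]_N = 3·(0) − (0) + (0) = 0
All base exponents vanish — dimensionless.

yes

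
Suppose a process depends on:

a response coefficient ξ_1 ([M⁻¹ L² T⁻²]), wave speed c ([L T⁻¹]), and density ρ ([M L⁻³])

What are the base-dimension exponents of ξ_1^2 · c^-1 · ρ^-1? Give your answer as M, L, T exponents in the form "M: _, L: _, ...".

Collect each base-dimension exponent across the product:
  M: 2·(-1) − (0) − (1) = -3
  L: 2·(2) − (1) − (-3) = 6
  T: 2·(-2) − (-1) − (0) = -3
So the dimensions are [M⁻³ L⁶ T⁻³].

M: -3, L: 6, T: -3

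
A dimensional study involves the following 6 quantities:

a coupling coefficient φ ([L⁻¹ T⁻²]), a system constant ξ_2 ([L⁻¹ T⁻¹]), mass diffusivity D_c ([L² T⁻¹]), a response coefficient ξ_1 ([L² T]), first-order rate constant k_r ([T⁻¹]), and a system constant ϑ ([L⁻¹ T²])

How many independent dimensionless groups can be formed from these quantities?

There are 6 variables and 2 base dimensions (L, T).
The dimension matrix has rank 2.
Independent dimensionless groups: 6 − 2 = 4.

4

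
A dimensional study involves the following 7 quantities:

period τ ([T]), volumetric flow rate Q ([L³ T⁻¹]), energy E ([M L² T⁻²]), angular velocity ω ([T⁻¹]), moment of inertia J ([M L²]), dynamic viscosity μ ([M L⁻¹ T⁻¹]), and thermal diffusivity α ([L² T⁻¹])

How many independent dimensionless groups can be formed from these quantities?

There are 7 variables and 3 base dimensions (M, L, T).
The dimension matrix has rank 3.
Independent dimensionless groups: 7 − 3 = 4.

4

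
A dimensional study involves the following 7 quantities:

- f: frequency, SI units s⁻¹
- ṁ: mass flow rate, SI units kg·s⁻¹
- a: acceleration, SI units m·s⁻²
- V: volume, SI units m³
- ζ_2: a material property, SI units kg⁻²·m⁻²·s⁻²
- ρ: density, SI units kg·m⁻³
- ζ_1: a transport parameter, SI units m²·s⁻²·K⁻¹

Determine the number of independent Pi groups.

There are 7 variables and 4 base dimensions (M, L, T, Θ).
The dimension matrix has rank 4.
Independent dimensionless groups: 7 − 4 = 3.

3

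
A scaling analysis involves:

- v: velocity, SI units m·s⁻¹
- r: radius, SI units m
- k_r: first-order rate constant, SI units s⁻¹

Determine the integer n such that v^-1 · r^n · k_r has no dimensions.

1

Balance the L exponent: (1)·n from r, plus −(1) + (0) = -1 from the rest, must sum to zero.
n − 1 = 0, so n = 1.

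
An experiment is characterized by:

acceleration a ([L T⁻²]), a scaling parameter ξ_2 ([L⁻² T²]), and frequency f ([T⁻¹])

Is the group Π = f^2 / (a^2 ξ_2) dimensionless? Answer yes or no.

Sum the exponent of each base dimension across the product:
  M: −2·[a]_M − [ξ_2]_M + 2·[f]_M = −2·(0) − (0) + 2·(0) = 0
  L: −2·[a]_L − [ξ_2]_L + 2·[f]_L = −2·(1) − (-2) + 2·(0) = 0
  T: −2·[a]_T − [ξ_2]_T + 2·[f]_T = −2·(-2) − (2) + 2·(-1) = 0
All base exponents vanish — dimensionless.

yes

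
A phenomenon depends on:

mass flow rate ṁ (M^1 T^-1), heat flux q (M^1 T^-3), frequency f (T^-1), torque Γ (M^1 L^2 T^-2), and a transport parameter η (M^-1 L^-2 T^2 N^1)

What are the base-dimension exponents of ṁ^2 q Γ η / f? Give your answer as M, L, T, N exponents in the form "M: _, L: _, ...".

M: 3, L: 0, T: -4, N: 1

Collect each base-dimension exponent across the product:
  M: 2·(1) + (1) − (0) + (1) + (-1) = 3
  L: 2·(0) + (0) − (0) + (2) + (-2) = 0
  T: 2·(-1) + (-3) − (-1) + (-2) + (2) = -4
  N: 2·(0) + (0) − (0) + (0) + (1) = 1
So the dimensions are [M³ T⁻⁴ N].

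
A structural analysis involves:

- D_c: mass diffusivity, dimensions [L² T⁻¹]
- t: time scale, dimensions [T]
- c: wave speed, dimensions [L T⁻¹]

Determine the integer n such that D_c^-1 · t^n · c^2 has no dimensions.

Balance the T exponent: (1)·n from t, plus −(-1) + 2·(-1) = -1 from the rest, must sum to zero.
n − 1 = 0, so n = 1.

1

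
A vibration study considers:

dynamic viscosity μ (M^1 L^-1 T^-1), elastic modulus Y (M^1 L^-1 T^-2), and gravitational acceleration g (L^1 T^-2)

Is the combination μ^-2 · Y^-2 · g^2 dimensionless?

no

Sum the exponent of each base dimension across the product:
  M: −2·[μ]_M − 2·[Y]_M + 2·[g]_M = −2·(1) − 2·(1) + 2·(0) = -4
  L: −2·[μ]_L − 2·[Y]_L + 2·[g]_L = −2·(-1) − 2·(-1) + 2·(1) = 6
  T: −2·[μ]_T − 2·[Y]_T + 2·[g]_T = −2·(-1) − 2·(-2) + 2·(-2) = 2
Net dimensions [M⁻⁴ L⁶ T²] ≠ [1] — not dimensionless.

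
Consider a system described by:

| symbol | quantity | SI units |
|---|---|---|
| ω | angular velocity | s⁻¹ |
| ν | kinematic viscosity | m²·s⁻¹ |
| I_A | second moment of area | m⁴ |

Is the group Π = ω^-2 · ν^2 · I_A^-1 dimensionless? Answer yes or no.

Sum the exponent of each base dimension across the product:
  M: −2·[ω]_M + 2·[ν]_M − [I_A]_M = −2·(0) + 2·(0) − (0) = 0
  L: −2·[ω]_L + 2·[ν]_L − [I_A]_L = −2·(0) + 2·(2) − (4) = 0
  T: −2·[ω]_T + 2·[ν]_T − [I_A]_T = −2·(-1) + 2·(-1) − (0) = 0
All base exponents vanish — dimensionless.

yes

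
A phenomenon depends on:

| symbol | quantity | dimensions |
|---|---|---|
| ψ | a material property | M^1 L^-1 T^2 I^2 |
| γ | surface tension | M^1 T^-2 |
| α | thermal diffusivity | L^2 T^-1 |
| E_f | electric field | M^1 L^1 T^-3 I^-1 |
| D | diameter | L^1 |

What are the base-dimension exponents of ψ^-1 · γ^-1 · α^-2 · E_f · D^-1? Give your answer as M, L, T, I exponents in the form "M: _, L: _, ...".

Collect each base-dimension exponent across the product:
  M: −(1) − (1) − 2·(0) + (1) − (0) = -1
  L: −(-1) − (0) − 2·(2) + (1) − (1) = -3
  T: −(2) − (-2) − 2·(-1) + (-3) − (0) = -1
  I: −(2) − (0) − 2·(0) + (-1) − (0) = -3
So the dimensions are [M⁻¹ L⁻³ T⁻¹ I⁻³].

M: -1, L: -3, T: -1, I: -3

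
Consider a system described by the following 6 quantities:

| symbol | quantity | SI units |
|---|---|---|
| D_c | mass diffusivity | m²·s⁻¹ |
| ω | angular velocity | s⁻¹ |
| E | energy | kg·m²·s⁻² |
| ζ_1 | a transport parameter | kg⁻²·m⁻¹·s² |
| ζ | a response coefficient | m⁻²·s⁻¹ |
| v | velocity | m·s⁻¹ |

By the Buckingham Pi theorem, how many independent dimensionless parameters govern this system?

3

There are 6 variables and 3 base dimensions (M, L, T).
The dimension matrix has rank 3.
Independent dimensionless groups: 6 − 3 = 3.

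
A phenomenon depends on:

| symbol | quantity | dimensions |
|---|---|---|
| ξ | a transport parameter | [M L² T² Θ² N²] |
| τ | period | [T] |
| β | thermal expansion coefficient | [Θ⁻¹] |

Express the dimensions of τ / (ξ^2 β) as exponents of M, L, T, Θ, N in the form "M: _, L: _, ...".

M: -2, L: -4, T: -3, Θ: -3, N: -4

Collect each base-dimension exponent across the product:
  M: −2·(1) + (0) − (0) = -2
  L: −2·(2) + (0) − (0) = -4
  T: −2·(2) + (1) − (0) = -3
  Θ: −2·(2) + (0) − (-1) = -3
  N: −2·(2) + (0) − (0) = -4
So the dimensions are [M⁻² L⁻⁴ T⁻³ Θ⁻³ N⁻⁴].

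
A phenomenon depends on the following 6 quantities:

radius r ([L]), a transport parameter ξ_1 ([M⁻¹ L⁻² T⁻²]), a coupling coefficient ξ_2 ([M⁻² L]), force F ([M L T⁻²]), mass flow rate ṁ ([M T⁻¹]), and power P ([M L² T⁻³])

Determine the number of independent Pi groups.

3

There are 6 variables and 3 base dimensions (M, L, T).
The dimension matrix has rank 3.
Independent dimensionless groups: 6 − 3 = 3.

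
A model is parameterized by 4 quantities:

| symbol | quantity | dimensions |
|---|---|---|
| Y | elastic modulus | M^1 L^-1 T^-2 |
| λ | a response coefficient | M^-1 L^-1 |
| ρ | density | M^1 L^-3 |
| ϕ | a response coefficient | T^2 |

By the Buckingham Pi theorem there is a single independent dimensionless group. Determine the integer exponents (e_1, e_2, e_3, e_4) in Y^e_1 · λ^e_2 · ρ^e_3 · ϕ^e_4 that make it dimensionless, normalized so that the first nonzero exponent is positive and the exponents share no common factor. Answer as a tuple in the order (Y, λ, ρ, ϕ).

M: e_1·(1) + e_2·(-1) + e_3·(1) + e_4·(0) = 0
L: e_1·(-1) + e_2·(-1) + e_3·(-3) + e_4·(0) = 0
T: e_1·(-2) + e_2·(0) + e_3·(0) + e_4·(2) = 0
Solving this homogeneous linear system for the smallest-integer solution (first nonzero entry positive) gives (2, 1, -1, 2).

(2, 1, -1, 2)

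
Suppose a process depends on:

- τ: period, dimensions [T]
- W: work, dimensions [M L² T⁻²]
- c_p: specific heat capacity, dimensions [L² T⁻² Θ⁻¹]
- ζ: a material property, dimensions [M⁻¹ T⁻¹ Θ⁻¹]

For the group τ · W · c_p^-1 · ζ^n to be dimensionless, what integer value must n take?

Balance the M exponent: (-1)·n from ζ, plus (0) + (1) − (0) = 1 from the rest, must sum to zero.
−n + 1 = 0, so n = 1.

1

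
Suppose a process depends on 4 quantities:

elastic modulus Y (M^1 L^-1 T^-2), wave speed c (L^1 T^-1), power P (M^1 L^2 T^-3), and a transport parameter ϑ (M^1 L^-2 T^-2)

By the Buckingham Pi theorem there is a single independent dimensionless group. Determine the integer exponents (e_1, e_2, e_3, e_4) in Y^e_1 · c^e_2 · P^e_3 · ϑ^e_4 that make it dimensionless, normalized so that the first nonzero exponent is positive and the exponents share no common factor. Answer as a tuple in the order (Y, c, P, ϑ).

(3, 1, -1, -2)

M: e_1·(1) + e_2·(0) + e_3·(1) + e_4·(1) = 0
L: e_1·(-1) + e_2·(1) + e_3·(2) + e_4·(-2) = 0
T: e_1·(-2) + e_2·(-1) + e_3·(-3) + e_4·(-2) = 0
Solving this homogeneous linear system for the smallest-integer solution (first nonzero entry positive) gives (3, 1, -1, -2).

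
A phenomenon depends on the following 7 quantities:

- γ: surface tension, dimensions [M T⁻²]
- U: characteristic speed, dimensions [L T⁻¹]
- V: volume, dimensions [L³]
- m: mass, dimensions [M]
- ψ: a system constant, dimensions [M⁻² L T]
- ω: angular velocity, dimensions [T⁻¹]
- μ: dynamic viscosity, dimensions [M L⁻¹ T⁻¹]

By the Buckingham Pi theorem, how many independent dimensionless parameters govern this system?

4

There are 7 variables and 3 base dimensions (M, L, T).
The dimension matrix has rank 3.
Independent dimensionless groups: 7 − 3 = 4.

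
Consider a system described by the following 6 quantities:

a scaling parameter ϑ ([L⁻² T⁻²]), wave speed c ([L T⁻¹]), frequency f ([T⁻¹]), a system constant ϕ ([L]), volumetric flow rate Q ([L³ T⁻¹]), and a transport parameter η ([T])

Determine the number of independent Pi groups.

There are 6 variables and 2 base dimensions (L, T).
The dimension matrix has rank 2.
Independent dimensionless groups: 6 − 2 = 4.

4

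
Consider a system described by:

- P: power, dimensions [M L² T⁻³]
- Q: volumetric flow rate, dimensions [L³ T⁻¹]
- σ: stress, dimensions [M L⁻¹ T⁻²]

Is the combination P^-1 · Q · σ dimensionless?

yes

Sum the exponent of each base dimension across the product:
  M: −[P]_M + [Q]_M + [σ]_M = −(1) + (0) + (1) = 0
  L: −[P]_L + [Q]_L + [σ]_L = −(2) + (3) + (-1) = 0
  T: −[P]_T + [Q]_T + [σ]_T = −(-3) + (-1) + (-2) = 0
  Θ: −[P]_Θ + [Q]_Θ + [σ]_Θ = −(0) + (0) + (0) = 0
All base exponents vanish — dimensionless.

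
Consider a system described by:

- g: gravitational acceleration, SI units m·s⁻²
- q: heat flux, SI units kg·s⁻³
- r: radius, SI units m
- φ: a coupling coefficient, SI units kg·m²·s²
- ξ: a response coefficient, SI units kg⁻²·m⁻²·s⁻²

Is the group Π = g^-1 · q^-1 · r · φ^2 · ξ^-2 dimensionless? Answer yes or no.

Sum the exponent of each base dimension across the product:
  M: −[g]_M − [q]_M + [r]_M + 2·[φ]_M − 2·[ξ]_M = −(0) − (1) + (0) + 2·(1) − 2·(-2) = 5
  L: −[g]_L − [q]_L + [r]_L + 2·[φ]_L − 2·[ξ]_L = −(1) − (0) + (1) + 2·(2) − 2·(-2) = 8
  T: −[g]_T − [q]_T + [r]_T + 2·[φ]_T − 2·[ξ]_T = −(-2) − (-3) + (0) + 2·(2) − 2·(-2) = 13
Net dimensions [M⁵ L⁸ T¹³] ≠ [1] — not dimensionless.

no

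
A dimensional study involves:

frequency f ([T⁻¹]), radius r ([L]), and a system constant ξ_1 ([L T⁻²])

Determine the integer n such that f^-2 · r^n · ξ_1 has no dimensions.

-1

Balance the L exponent: (1)·n from r, plus −2·(0) + (1) = 1 from the rest, must sum to zero.
n + 1 = 0, so n = -1.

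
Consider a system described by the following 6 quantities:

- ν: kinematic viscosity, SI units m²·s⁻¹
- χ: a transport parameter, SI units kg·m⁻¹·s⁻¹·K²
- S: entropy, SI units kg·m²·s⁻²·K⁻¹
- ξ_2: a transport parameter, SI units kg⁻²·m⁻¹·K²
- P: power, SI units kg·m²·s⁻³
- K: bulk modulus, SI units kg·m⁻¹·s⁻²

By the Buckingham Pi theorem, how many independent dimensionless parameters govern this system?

There are 6 variables and 4 base dimensions (M, L, T, Θ).
The dimension matrix has rank 4.
Independent dimensionless groups: 6 − 4 = 2.

2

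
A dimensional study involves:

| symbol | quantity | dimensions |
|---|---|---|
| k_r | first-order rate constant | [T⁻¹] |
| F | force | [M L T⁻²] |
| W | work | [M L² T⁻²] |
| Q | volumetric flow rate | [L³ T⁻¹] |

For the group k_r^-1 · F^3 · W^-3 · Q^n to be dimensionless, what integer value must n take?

Balance the L exponent: (3)·n from Q, plus −(0) + 3·(1) − 3·(2) = -3 from the rest, must sum to zero.
3n − 3 = 0, so n = 1.

1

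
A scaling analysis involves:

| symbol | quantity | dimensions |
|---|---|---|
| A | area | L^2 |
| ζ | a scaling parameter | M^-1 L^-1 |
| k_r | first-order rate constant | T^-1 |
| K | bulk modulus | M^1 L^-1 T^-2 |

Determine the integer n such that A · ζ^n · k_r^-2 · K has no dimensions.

Balance the M exponent: (-1)·n from ζ, plus (0) − 2·(0) + (1) = 1 from the rest, must sum to zero.
−n + 1 = 0, so n = 1.

1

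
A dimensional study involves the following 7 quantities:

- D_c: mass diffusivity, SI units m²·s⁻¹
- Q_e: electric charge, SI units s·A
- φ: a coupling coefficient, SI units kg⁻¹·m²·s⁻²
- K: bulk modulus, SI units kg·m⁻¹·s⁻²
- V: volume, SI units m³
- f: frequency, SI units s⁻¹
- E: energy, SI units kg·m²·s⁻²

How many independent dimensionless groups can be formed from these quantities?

3

There are 7 variables and 4 base dimensions (M, L, T, I).
The dimension matrix has rank 4.
Independent dimensionless groups: 7 − 4 = 3.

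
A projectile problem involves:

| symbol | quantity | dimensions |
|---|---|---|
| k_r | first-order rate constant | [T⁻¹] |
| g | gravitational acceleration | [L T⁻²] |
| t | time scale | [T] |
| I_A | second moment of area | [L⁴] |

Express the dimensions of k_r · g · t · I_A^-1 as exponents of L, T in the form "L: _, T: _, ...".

Collect each base-dimension exponent across the product:
  L: (0) + (1) + (0) − (4) = -3
  T: (-1) + (-2) + (1) − (0) = -2
So the dimensions are [L⁻³ T⁻²].

L: -3, T: -2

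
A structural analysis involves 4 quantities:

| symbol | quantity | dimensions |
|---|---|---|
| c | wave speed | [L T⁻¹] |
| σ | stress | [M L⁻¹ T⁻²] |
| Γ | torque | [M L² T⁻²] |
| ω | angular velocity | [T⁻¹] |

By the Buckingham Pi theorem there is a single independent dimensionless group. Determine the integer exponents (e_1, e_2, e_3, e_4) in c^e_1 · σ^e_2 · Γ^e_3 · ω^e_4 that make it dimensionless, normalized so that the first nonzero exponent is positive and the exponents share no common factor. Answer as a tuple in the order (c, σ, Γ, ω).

(3, 1, -1, -3)

M: e_1·(0) + e_2·(1) + e_3·(1) + e_4·(0) = 0
L: e_1·(1) + e_2·(-1) + e_3·(2) + e_4·(0) = 0
T: e_1·(-1) + e_2·(-2) + e_3·(-2) + e_4·(-1) = 0
Solving this homogeneous linear system for the smallest-integer solution (first nonzero entry positive) gives (3, 1, -1, -3).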